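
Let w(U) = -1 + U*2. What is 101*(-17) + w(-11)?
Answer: -1740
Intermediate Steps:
w(U) = -1 + 2*U
101*(-17) + w(-11) = 101*(-17) + (-1 + 2*(-11)) = -1717 + (-1 - 22) = -1717 - 23 = -1740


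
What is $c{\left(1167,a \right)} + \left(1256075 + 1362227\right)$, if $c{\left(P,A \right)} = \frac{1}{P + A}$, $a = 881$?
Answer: $\frac{5362282497}{2048} \approx 2.6183 \cdot 10^{6}$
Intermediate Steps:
$c{\left(P,A \right)} = \frac{1}{A + P}$
$c{\left(1167,a \right)} + \left(1256075 + 1362227\right) = \frac{1}{881 + 1167} + \left(1256075 + 1362227\right) = \frac{1}{2048} + 2618302 = \frac{5362282497}{2048}$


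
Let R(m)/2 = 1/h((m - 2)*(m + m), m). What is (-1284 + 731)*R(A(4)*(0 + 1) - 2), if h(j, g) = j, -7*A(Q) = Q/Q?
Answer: -27097/435 ≈ -62.292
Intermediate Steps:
A(Q) = -1/7 (A(Q) = -Q/(7*Q) = -1/7*1 = -1/7)
R(m) = 1/(m*(-2 + m)) (R(m) = 2/(((m - 2)*(m + m))) = 2/(((-2 + m)*(2*m))) = 2/((2*m*(-2 + m))) = 2*(1/(2*m*(-2 + m))) = 1/(m*(-2 + m)))
(-1284 + 731)*R(A(4)*(0 + 1) - 2) = (-1284 + 731)*(1/((-(0 + 1)/7 - 2)*(-2 + (-(0 + 1)/7 - 2)))) = -553/((-1/7*1 - 2)*(-2 + (-1/7*1 - 2))) = -553/((-1/7 - 2)*(-2 + (-1/7 - 2))) = -553/((-15/7)*(-2 - 15/7)) = -(-3871)/(15*(-29/7)) = -(-3871)*(-7)/(15*29) = -553*49/435 = -27097/435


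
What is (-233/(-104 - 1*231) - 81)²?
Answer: 723717604/112225 ≈ 6448.8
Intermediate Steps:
(-233/(-104 - 1*231) - 81)² = (-233/(-104 - 231) - 81)² = (-233/(-335) - 81)² = (-233*(-1/335) - 81)² = (233/335 - 81)² = (-26902/335)² = 723717604/112225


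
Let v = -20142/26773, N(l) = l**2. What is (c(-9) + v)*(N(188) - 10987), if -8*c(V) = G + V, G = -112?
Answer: 74980515729/214184 ≈ 3.5008e+5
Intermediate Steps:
v = -20142/26773 (v = -20142*1/26773 = -20142/26773 ≈ -0.75233)
c(V) = 14 - V/8 (c(V) = -(-112 + V)/8 = 14 - V/8)
(c(-9) + v)*(N(188) - 10987) = ((14 - 1/8*(-9)) - 20142/26773)*(188**2 - 10987) = ((14 + 9/8) - 20142/26773)*(35344 - 10987) = (121/8 - 20142/26773)*24357 = (3078397/214184)*24357 = 74980515729/214184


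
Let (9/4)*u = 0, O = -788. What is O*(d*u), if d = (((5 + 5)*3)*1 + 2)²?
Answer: 0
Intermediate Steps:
u = 0 (u = (4/9)*0 = 0)
d = 1024 (d = ((10*3)*1 + 2)² = (30*1 + 2)² = (30 + 2)² = 32² = 1024)
O*(d*u) = -806912*0 = -788*0 = 0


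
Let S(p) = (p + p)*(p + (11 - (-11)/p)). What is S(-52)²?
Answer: 18369796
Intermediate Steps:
S(p) = 2*p*(11 + p + 11/p) (S(p) = (2*p)*(p + (11 + 11/p)) = (2*p)*(11 + p + 11/p) = 2*p*(11 + p + 11/p))
S(-52)² = (22 + 2*(-52)² + 22*(-52))² = (22 + 2*2704 - 1144)² = (22 + 5408 - 1144)² = 4286² = 18369796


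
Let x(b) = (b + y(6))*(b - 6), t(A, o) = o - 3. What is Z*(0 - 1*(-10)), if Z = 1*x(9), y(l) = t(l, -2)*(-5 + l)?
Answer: 120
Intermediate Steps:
t(A, o) = -3 + o
y(l) = 25 - 5*l (y(l) = (-3 - 2)*(-5 + l) = -5*(-5 + l) = 25 - 5*l)
x(b) = (-6 + b)*(-5 + b) (x(b) = (b + (25 - 5*6))*(b - 6) = (b + (25 - 30))*(-6 + b) = (b - 5)*(-6 + b) = (-5 + b)*(-6 + b) = (-6 + b)*(-5 + b))
Z = 12 (Z = 1*(30 + 9² - 11*9) = 1*(30 + 81 - 99) = 1*12 = 12)
Z*(0 - 1*(-10)) = 12*(0 - 1*(-10)) = 12*(0 + 10) = 12*10 = 120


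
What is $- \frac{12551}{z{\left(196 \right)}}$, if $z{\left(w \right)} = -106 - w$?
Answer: $\frac{12551}{302} \approx 41.56$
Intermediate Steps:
$- \frac{12551}{z{\left(196 \right)}} = - \frac{12551}{-106 - 196} = - \frac{12551}{-302} = \left(-12551\right) \left(- \frac{1}{302}\right) = \frac{12551}{302}$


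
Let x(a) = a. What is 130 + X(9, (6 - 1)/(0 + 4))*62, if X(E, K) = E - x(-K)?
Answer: 1531/2 ≈ 765.50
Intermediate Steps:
X(E, K) = E + K (X(E, K) = E - (-1)*K = E + K)
130 + X(9, (6 - 1)/(0 + 4))*62 = 130 + (9 + (6 - 1)/(0 + 4))*62 = 130 + (9 + 5/4)*62 = 130 + (41/4)*62 = 130 + 1271/2 = 1531/2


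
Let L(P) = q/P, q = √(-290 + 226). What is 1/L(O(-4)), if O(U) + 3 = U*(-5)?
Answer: -17*I/8 ≈ -2.125*I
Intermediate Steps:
O(U) = -3 - 5*U (O(U) = -3 + U*(-5) = -3 - 5*U)
q = 8*I (q = √(-64) = 8*I ≈ 8.0*I)
L(P) = 8*I/P (L(P) = (8*I)/P = 8*I/P)
1/L(O(-4)) = 1/(8*I/(-3 - 5*(-4))) = 1/(8*I/(-3 + 20)) = 1/(8*I/17) = -17*I/8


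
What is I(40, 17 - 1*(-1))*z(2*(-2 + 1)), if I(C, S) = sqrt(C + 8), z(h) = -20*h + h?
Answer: 152*sqrt(3) ≈ 263.27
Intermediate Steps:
z(h) = -19*h
I(C, S) = sqrt(8 + C)
I(40, 17 - 1*(-1))*z(2*(-2 + 1)) = sqrt(8 + 40)*(-38*(-2 + 1)) = sqrt(48)*(-38*(-1)) = (4*sqrt(3))*(-19*(-2)) = (4*sqrt(3))*38 = 152*sqrt(3)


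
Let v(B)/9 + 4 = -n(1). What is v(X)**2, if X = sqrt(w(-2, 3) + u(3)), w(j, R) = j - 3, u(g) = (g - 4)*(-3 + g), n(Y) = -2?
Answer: 324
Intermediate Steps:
u(g) = (-4 + g)*(-3 + g)
w(j, R) = -3 + j
X = I*sqrt(5) (X = sqrt((-3 - 2) + (12 + 3**2 - 7*3)) = sqrt(-5 + (12 + 9 - 21)) = sqrt(-5 + 0) = sqrt(-5) = I*sqrt(5) ≈ 2.2361*I)
v(B) = -18 (v(B) = -36 + 9*(-1*(-2)) = -36 + 9*2 = -36 + 18 = -18)
v(X)**2 = (-18)**2 = 324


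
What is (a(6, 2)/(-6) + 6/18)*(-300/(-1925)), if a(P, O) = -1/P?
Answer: 13/231 ≈ 0.056277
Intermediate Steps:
(a(6, 2)/(-6) + 6/18)*(-300/(-1925)) = (-1/6/(-6) + 6/18)*(-300/(-1925)) = (-1*⅙*(-⅙) + 6*(1/18))*(-300*(-1/1925)) = (-⅙*(-⅙) + ⅓)*(12/77) = (1/36 + ⅓)*(12/77) = (13/36)*(12/77) = 13/231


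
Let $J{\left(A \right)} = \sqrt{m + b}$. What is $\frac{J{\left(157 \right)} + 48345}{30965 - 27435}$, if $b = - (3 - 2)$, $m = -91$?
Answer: $\frac{9669}{706} + \frac{i \sqrt{23}}{1765} \approx 13.695 + 0.0027172 i$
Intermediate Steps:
$b = -1$ ($b = \left(-1\right) 1 = -1$)
$J{\left(A \right)} = 2 i \sqrt{23}$ ($J{\left(A \right)} = \sqrt{-91 - 1} = \sqrt{-92} = 2 i \sqrt{23}$)
$\frac{J{\left(157 \right)} + 48345}{30965 - 27435} = \frac{2 i \sqrt{23} + 48345}{30965 - 27435} = \frac{48345 + 2 i \sqrt{23}}{3530} = \left(48345 + 2 i \sqrt{23}\right) \frac{1}{3530} = \frac{9669}{706} + \frac{i \sqrt{23}}{1765}$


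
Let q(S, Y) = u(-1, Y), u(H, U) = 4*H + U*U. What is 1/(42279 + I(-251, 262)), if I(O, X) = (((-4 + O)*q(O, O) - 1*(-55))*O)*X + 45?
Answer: 1/1056412647484 ≈ 9.4660e-13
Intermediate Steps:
u(H, U) = U² + 4*H (u(H, U) = 4*H + U² = U² + 4*H)
q(S, Y) = -4 + Y² (q(S, Y) = Y² + 4*(-1) = Y² - 4 = -4 + Y²)
I(O, X) = 45 + O*X*(55 + (-4 + O)*(-4 + O²)) (I(O, X) = (((-4 + O)*(-4 + O²) - 1*(-55))*O)*X + 45 = (((-4 + O)*(-4 + O²) + 55)*O)*X + 45 = ((55 + (-4 + O)*(-4 + O²))*O)*X + 45 = (O*(55 + (-4 + O)*(-4 + O²)))*X + 45 = O*X*(55 + (-4 + O)*(-4 + O²)) + 45 = 45 + O*X*(55 + (-4 + O)*(-4 + O²)))
1/(42279 + I(-251, 262)) = 1/(42279 + (45 + 262*(-251)⁴ - 4*262*(-251)² - 4*262*(-251)³ + 71*(-251)*262)) = 1/(42279 + (45 + 262*3969126001 - 4*262*63001 - 4*262*(-15813251) - 4669102)) = 1/(42279 + (45 + 1039911012262 - 66025048 + 16572287048 - 4669102)) = 1/(42279 + 1056412605205) = 1/1056412647484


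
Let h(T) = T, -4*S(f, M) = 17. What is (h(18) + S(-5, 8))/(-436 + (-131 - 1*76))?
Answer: -55/2572 ≈ -0.021384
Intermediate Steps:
S(f, M) = -17/4 (S(f, M) = -¼*17 = -17/4)
(h(18) + S(-5, 8))/(-436 + (-131 - 1*76)) = (18 - 17/4)/(-436 + (-131 - 1*76)) = 55/(4*(-436 + (-131 - 76))) = 55/(4*(-436 - 207)) = (55/4)/(-643) = (55/4)*(-1/643) = -55/2572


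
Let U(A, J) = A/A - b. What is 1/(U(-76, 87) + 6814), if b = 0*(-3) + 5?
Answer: 1/6810 ≈ 0.00014684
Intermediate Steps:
b = 5 (b = 0 + 5 = 5)
U(A, J) = -4 (U(A, J) = A/A - 1*5 = 1 - 5 = -4)
1/(U(-76, 87) + 6814) = 1/(-4 + 6814) = 1/6810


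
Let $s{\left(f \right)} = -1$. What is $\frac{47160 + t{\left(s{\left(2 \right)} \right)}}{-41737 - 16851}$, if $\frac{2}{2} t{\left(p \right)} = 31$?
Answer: $- \frac{47191}{58588} \approx -0.80547$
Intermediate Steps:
$t{\left(p \right)} = 31$
$\frac{47160 + t{\left(s{\left(2 \right)} \right)}}{-41737 - 16851} = \frac{47160 + 31}{-41737 - 16851} = \frac{47191}{-41737 - 16851} = \frac{47191}{-58588} = 47191 \left(- \frac{1}{58588}\right) = - \frac{47191}{58588}$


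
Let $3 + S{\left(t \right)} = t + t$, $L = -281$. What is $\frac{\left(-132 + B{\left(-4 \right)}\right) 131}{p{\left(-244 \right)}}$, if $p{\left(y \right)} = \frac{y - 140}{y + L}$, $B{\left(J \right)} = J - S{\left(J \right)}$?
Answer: $- \frac{2865625}{128} \approx -22388.0$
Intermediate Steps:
$S{\left(t \right)} = -3 + 2 t$ ($S{\left(t \right)} = -3 + \left(t + t\right) = -3 + 2 t$)
$B{\left(J \right)} = 3 - J$ ($B{\left(J \right)} = J - \left(-3 + 2 J\right) = 3 - J$)
$p{\left(y \right)} = \frac{-140 + y}{-281 + y}$ ($p{\left(y \right)} = \frac{y - 140}{y - 281} = \frac{-140 + y}{-281 + y}$)
$\frac{\left(-132 + B{\left(-4 \right)}\right) 131}{p{\left(-244 \right)}} = \frac{\left(-132 + \left(3 - -4\right)\right) 131}{\frac{1}{-281 - 244} \left(-140 - 244\right)} = \frac{\left(-132 + \left(3 + 4\right)\right) 131}{\frac{1}{-525} \left(-384\right)} = \frac{\left(-132 + 7\right) 131}{\left(- \frac{1}{525}\right) \left(-384\right)} = \frac{\left(-125\right) 131}{\frac{128}{175}} = \left(-16375\right) \frac{175}{128} = - \frac{2865625}{128}$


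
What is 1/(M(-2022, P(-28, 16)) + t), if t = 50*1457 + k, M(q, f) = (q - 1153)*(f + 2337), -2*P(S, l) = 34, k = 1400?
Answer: -1/7291750 ≈ -1.3714e-7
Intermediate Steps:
P(S, l) = -17 (P(S, l) = -1/2*34 = -17)
M(q, f) = (-1153 + q)*(2337 + f)
t = 74250 (t = 50*1457 + 1400 = 72850 + 1400 = 74250)
1/(M(-2022, P(-28, 16)) + t) = 1/((-2694561 - 1153*(-17) + 2337*(-2022) - 17*(-2022)) + 74250) = 1/((-2694561 + 19601 - 4725414 + 34374) + 74250) = 1/(-7366000 + 74250) = 1/(-7291750) = -1/7291750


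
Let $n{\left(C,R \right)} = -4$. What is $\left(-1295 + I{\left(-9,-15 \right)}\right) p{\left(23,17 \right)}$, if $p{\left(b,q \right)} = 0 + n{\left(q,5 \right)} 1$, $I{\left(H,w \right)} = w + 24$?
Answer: $5144$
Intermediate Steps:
$I{\left(H,w \right)} = 24 + w$
$p{\left(b,q \right)} = -4$ ($p{\left(b,q \right)} = 0 - 4 = -4$)
$\left(-1295 + I{\left(-9,-15 \right)}\right) p{\left(23,17 \right)} = \left(-1295 + \left(24 - 15\right)\right) \left(-4\right) = \left(-1295 + 9\right) \left(-4\right) = \left(-1286\right) \left(-4\right) = 5144$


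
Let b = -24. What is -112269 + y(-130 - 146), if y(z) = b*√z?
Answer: -112269 - 48*I*√69 ≈ -1.1227e+5 - 398.72*I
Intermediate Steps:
y(z) = -24*√z
-112269 + y(-130 - 146) = -112269 - 24*√(-130 - 146) = -112269 - 48*I*√69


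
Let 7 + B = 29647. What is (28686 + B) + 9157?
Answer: 67483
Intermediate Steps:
B = 29640 (B = -7 + 29647 = 29640)
(28686 + B) + 9157 = (28686 + 29640) + 9157 = 58326 + 9157 = 67483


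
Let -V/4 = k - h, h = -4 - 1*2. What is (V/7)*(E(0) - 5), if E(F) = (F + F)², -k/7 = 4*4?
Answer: -2120/7 ≈ -302.86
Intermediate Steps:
h = -6 (h = -4 - 2 = -6)
k = -112 (k = -28*4 = -7*16 = -112)
E(F) = 4*F² (E(F) = (2*F)² = 4*F²)
V = 424 (V = -4*(-112 - 1*(-6)) = -4*(-112 + 6) = -4*(-106) = 424)
(V/7)*(E(0) - 5) = (424/7)*(4*0² - 5) = (424*(⅐))*(4*0 - 5) = 424*(0 - 5)/7 = (424/7)*(-5) = -2120/7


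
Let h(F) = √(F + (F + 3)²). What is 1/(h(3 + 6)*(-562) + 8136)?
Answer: 226/496399 + 281*√17/2978394 ≈ 0.00084428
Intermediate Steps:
h(F) = √(F + (3 + F)²)
1/(h(3 + 6)*(-562) + 8136) = 1/(√((3 + 6) + (3 + (3 + 6))²)*(-562) + 8136) = 1/(√(9 + (3 + 9)²)*(-562) + 8136) = 1/(√(9 + 12²)*(-562) + 8136) = 1/(√(9 + 144)*(-562) + 8136) = 1/(√153*(-562) + 8136) = 1/((3*√17)*(-562) + 8136) = 1/(-1686*√17 + 8136) = 1/(8136 - 1686*√17)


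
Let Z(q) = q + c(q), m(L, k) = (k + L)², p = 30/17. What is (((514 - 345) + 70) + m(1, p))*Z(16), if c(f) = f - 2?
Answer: 2138400/289 ≈ 7399.3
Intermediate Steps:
p = 30/17 (p = 30*(1/17) = 30/17 ≈ 1.7647)
m(L, k) = (L + k)²
c(f) = -2 + f
Z(q) = -2 + 2*q (Z(q) = q + (-2 + q) = -2 + 2*q)
(((514 - 345) + 70) + m(1, p))*Z(16) = (((514 - 345) + 70) + (1 + 30/17)²)*(-2 + 2*16) = ((169 + 70) + (47/17)²)*(-2 + 32) = (239 + 2209/289)*30 = (71280/289)*30 = 2138400/289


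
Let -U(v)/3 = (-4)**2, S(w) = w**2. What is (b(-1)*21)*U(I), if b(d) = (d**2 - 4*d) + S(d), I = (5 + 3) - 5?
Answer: -6048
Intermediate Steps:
I = 3 (I = 8 - 5 = 3)
b(d) = -4*d + 2*d**2 (b(d) = (d**2 - 4*d) + d**2 = -4*d + 2*d**2)
U(v) = -48 (U(v) = -3*(-4)**2 = -3*16 = -48)
(b(-1)*21)*U(I) = ((2*(-1)*(-2 - 1))*21)*(-48) = ((2*(-1)*(-3))*21)*(-48) = (6*21)*(-48) = 126*(-48) = -6048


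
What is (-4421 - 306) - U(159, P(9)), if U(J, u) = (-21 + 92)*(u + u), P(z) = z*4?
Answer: -9839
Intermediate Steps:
P(z) = 4*z
U(J, u) = 142*u (U(J, u) = 71*(2*u) = 142*u)
(-4421 - 306) - U(159, P(9)) = (-4421 - 306) - 142*4*9 = -4727 - 142*36 = -4727 - 1*5112 = -4727 - 5112 = -9839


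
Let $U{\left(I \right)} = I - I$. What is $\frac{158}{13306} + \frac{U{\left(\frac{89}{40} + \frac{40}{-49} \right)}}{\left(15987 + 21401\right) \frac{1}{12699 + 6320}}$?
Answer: $\frac{79}{6653} \approx 0.011874$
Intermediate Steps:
$U{\left(I \right)} = 0$
$\frac{158}{13306} + \frac{U{\left(\frac{89}{40} + \frac{40}{-49} \right)}}{\left(15987 + 21401\right) \frac{1}{12699 + 6320}} = \frac{158}{13306} + \frac{0}{\left(15987 + 21401\right) \frac{1}{12699 + 6320}} = 158 \cdot \frac{1}{13306} + \frac{0}{37388 \cdot \frac{1}{19019}} = \frac{79}{6653} + \frac{0}{37388 \cdot \frac{1}{19019}} = \frac{79}{6653} + \frac{0}{\frac{2876}{1463}} = \frac{79}{6653} + 0 \cdot \frac{1463}{2876} = \frac{79}{6653} + 0 = \frac{79}{6653}$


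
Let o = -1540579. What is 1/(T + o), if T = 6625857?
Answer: 1/5085278 ≈ 1.9665e-7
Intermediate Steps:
1/(T + o) = 1/(6625857 - 1540579) = 1/5085278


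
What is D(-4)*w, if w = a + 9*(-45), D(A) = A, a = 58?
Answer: 1388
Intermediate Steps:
w = -347 (w = 58 + 9*(-45) = 58 - 405 = -347)
D(-4)*w = -4*(-347) = 1388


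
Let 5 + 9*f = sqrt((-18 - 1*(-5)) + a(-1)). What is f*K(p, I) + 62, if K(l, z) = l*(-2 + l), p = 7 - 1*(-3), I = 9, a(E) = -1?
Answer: 158/9 + 80*I*sqrt(14)/9 ≈ 17.556 + 33.259*I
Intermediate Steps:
p = 10 (p = 7 + 3 = 10)
f = -5/9 + I*sqrt(14)/9 (f = -5/9 + sqrt((-18 - 1*(-5)) - 1)/9 = -5/9 + sqrt((-18 + 5) - 1)/9 = -5/9 + sqrt(-13 - 1)/9 = -5/9 + sqrt(-14)/9 = -5/9 + (I*sqrt(14))/9 = -5/9 + I*sqrt(14)/9 ≈ -0.55556 + 0.41574*I)
f*K(p, I) + 62 = (-5/9 + I*sqrt(14)/9)*(10*(-2 + 10)) + 62 = (-5/9 + I*sqrt(14)/9)*(10*8) + 62 = (-5/9 + I*sqrt(14)/9)*80 + 62 = (-400/9 + 80*I*sqrt(14)/9) + 62 = 158/9 + 80*I*sqrt(14)/9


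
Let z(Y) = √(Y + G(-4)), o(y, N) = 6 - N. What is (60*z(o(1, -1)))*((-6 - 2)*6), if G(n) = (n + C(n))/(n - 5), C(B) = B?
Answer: -960*√71 ≈ -8089.1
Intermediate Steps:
G(n) = 2*n/(-5 + n) (G(n) = (n + n)/(n - 5) = (2*n)/(-5 + n) = 2*n/(-5 + n))
z(Y) = √(8/9 + Y) (z(Y) = √(Y + 2*(-4)/(-5 - 4)) = √(Y + 2*(-4)/(-9)) = √(Y + 2*(-4)*(-⅑)) = √(Y + 8/9) = √(8/9 + Y))
(60*z(o(1, -1)))*((-6 - 2)*6) = (60*(√(8 + 9*(6 - 1*(-1)))/3))*((-6 - 2)*6) = (60*(√(8 + 9*(6 + 1))/3))*(-8*6) = (60*(√(8 + 9*7)/3))*(-48) = (60*(√(8 + 63)/3))*(-48) = (60*(√71/3))*(-48) = (20*√71)*(-48) = -960*√71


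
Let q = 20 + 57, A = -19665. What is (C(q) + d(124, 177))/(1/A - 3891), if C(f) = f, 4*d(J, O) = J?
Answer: -530955/19129129 ≈ -0.027756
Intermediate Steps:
d(J, O) = J/4
q = 77
(C(q) + d(124, 177))/(1/A - 3891) = (77 + (¼)*124)/(1/(-19665) - 3891) = (77 + 31)/(-1/19665 - 3891) = 108/(-76516516/19665) = 108*(-19665/76516516) = -530955/19129129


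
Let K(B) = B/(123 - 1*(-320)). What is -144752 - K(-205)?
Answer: -64124931/443 ≈ -1.4475e+5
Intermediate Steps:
K(B) = B/443 (K(B) = B/(123 + 320) = B/443)
-144752 - K(-205) = -144752 - (-205)/443 = -144752 - 1*(-205/443) = -144752 + 205/443 = -64124931/443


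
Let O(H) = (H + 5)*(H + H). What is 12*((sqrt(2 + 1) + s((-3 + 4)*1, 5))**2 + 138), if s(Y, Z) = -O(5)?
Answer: 121692 - 2400*sqrt(3) ≈ 1.1754e+5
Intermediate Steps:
O(H) = 2*H*(5 + H) (O(H) = (5 + H)*(2*H) = 2*H*(5 + H))
s(Y, Z) = -100 (s(Y, Z) = -2*5*(5 + 5) = -2*5*10 = -1*100 = -100)
12*((sqrt(2 + 1) + s((-3 + 4)*1, 5))**2 + 138) = 12*((sqrt(2 + 1) - 100)**2 + 138) = 12*((sqrt(3) - 100)**2 + 138) = 12*((-100 + sqrt(3))**2 + 138) = 12*(138 + (-100 + sqrt(3))**2) = 1656 + 12*(-100 + sqrt(3))**2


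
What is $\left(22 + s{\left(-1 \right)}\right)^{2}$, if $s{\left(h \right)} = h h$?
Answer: $529$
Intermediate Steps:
$s{\left(h \right)} = h^{2}$
$\left(22 + s{\left(-1 \right)}\right)^{2} = \left(22 + \left(-1\right)^{2}\right)^{2} = \left(22 + 1\right)^{2} = 23^{2} = 529$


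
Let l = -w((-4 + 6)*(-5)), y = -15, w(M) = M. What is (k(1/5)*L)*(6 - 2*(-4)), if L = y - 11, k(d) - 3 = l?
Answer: -4732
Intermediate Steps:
l = 10 (l = -(-4 + 6)*(-5) = -2*(-5) = -1*(-10) = 10)
k(d) = 13 (k(d) = 3 + 10 = 13)
L = -26 (L = -15 - 11 = -26)
(k(1/5)*L)*(6 - 2*(-4)) = (13*(-26))*(6 - 2*(-4)) = -338*(6 + 8) = -338*14 = -4732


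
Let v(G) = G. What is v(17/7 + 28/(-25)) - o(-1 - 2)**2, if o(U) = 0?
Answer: 229/175 ≈ 1.3086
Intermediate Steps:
v(17/7 + 28/(-25)) - o(-1 - 2)**2 = (17/7 + 28/(-25)) - 1*0**2 = (17*(1/7) + 28*(-1/25)) - 1*0 = (17/7 - 28/25) + 0 = 229/175 + 0 = 229/175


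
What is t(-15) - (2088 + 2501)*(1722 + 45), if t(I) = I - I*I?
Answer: -8109003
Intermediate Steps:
t(I) = I - I**2
t(-15) - (2088 + 2501)*(1722 + 45) = -15*(1 - 1*(-15)) - (2088 + 2501)*(1722 + 45) = -15*(1 + 15) - 4589*1767 = -15*16 - 1*8108763 = -240 - 8108763 = -8109003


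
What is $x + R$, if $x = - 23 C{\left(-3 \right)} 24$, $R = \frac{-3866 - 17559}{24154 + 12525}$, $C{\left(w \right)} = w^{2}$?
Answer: $- \frac{182242697}{36679} \approx -4968.6$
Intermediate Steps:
$R = - \frac{21425}{36679} \approx -0.58412$
$x = -4968$ ($x = - 23 \left(-3\right)^{2} \cdot 24 = \left(-23\right) 9 \cdot 24 = \left(-207\right) 24 = -4968$)
$x + R = -4968 - \frac{21425}{36679} = - \frac{182242697}{36679}$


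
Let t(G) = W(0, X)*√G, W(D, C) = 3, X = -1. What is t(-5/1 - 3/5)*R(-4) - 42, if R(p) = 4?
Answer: -42 + 24*I*√35/5 ≈ -42.0 + 28.397*I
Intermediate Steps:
t(G) = 3*√G
t(-5/1 - 3/5)*R(-4) - 42 = (3*√(-5/1 - 3/5))*4 - 42 = (3*√(-5*1 - 3*⅕))*4 - 42 = (3*√(-5 - ⅗))*4 - 42 = (3*√(-28/5))*4 - 42 = (3*(2*I*√35/5))*4 - 42 = (6*I*√35/5)*4 - 42 = 24*I*√35/5 - 42 = -42 + 24*I*√35/5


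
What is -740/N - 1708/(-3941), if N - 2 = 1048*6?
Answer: 3022/9571 ≈ 0.31575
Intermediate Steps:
N = 6290 (N = 2 + 1048*6 = 2 + 6288 = 6290)
-740/N - 1708/(-3941) = -740/6290 - 1708/(-3941) = -740*1/6290 - 1708*(-1/3941) = -2/17 + 244/563 = 3022/9571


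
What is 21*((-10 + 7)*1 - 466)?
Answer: -9849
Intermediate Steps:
21*((-10 + 7)*1 - 466) = 21*(-3*1 - 466) = 21*(-3 - 466) = 21*(-469) = -9849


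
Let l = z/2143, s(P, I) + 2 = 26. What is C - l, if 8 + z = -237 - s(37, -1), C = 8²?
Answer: 137421/2143 ≈ 64.125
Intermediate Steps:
s(P, I) = 24 (s(P, I) = -2 + 26 = 24)
C = 64
z = -269 (z = -8 + (-237 - 1*24) = -8 + (-237 - 24) = -8 - 261 = -269)
l = -269/2143 ≈ -0.12552
C - l = 64 - 1*(-269/2143) = 64 + 269/2143 = 137421/2143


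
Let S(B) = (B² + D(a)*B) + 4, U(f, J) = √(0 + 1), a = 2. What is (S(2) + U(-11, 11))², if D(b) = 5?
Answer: 361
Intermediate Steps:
U(f, J) = 1 (U(f, J) = √1 = 1)
S(B) = 4 + B² + 5*B (S(B) = (B² + 5*B) + 4 = 4 + B² + 5*B)
(S(2) + U(-11, 11))² = ((4 + 2² + 5*2) + 1)² = ((4 + 4 + 10) + 1)² = (18 + 1)² = 19² = 361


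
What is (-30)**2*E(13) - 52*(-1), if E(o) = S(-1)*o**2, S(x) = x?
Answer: -152048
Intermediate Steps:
E(o) = -o**2
(-30)**2*E(13) - 52*(-1) = (-30)**2*(-1*13**2) - 52*(-1) = 900*(-1*169) + 52 = 900*(-169) + 52 = -152100 + 52 = -152048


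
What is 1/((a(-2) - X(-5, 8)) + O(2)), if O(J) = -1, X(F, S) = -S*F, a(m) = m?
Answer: -1/43 ≈ -0.023256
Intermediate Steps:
X(F, S) = -F*S
1/((a(-2) - X(-5, 8)) + O(2)) = 1/((-2 - (-1)*(-5)*8) - 1) = 1/((-2 - 1*40) - 1) = 1/((-2 - 40) - 1) = 1/(-42 - 1) = 1/(-43) = -1/43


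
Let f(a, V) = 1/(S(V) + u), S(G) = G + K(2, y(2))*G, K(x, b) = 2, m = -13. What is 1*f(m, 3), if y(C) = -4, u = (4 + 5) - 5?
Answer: 1/13 ≈ 0.076923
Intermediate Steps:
u = 4 (u = 9 - 5 = 4)
S(G) = 3*G (S(G) = G + 2*G = 3*G)
f(a, V) = 1/(4 + 3*V) (f(a, V) = 1/(3*V + 4) = 1/(4 + 3*V))
1*f(m, 3) = 1/(4 + 3*3) = 1/(4 + 9) = 1/13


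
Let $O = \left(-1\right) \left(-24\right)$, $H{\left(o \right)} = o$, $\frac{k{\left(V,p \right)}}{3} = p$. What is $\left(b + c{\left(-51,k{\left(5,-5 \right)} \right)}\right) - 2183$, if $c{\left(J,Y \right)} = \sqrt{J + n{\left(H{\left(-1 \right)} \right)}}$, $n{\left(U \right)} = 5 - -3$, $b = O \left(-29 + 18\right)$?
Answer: $-2447 + i \sqrt{43} \approx -2447.0 + 6.5574 i$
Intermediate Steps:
$k{\left(V,p \right)} = 3 p$
$O = 24$
$b = -264$ ($b = 24 \left(-29 + 18\right) = 24 \left(-11\right) = -264$)
$n{\left(U \right)} = 8$ ($n{\left(U \right)} = 5 + 3 = 8$)
$c{\left(J,Y \right)} = \sqrt{8 + J}$ ($c{\left(J,Y \right)} = \sqrt{J + 8} = \sqrt{8 + J}$)
$\left(b + c{\left(-51,k{\left(5,-5 \right)} \right)}\right) - 2183 = \left(-264 + \sqrt{8 - 51}\right) - 2183 = \left(-264 + \sqrt{-43}\right) - 2183 = \left(-264 + i \sqrt{43}\right) - 2183 = -2447 + i \sqrt{43}$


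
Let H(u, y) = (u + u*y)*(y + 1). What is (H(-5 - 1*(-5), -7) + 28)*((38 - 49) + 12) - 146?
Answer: -118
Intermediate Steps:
H(u, y) = (1 + y)*(u + u*y) (H(u, y) = (u + u*y)*(1 + y) = (1 + y)*(u + u*y))
(H(-5 - 1*(-5), -7) + 28)*((38 - 49) + 12) - 146 = ((-5 - 1*(-5))*(1 + (-7)² + 2*(-7)) + 28)*((38 - 49) + 12) - 146 = ((-5 + 5)*(1 + 49 - 14) + 28)*(-11 + 12) - 146 = (0*36 + 28)*1 - 146 = (0 + 28)*1 - 146 = 28*1 - 146 = 28 - 146 = -118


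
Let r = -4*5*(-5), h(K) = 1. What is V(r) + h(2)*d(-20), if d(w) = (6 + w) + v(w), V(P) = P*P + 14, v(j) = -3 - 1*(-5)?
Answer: 10002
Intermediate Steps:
v(j) = 2 (v(j) = -3 + 5 = 2)
r = 100 (r = -20*(-5) = 100)
V(P) = 14 + P² (V(P) = P² + 14 = 14 + P²)
d(w) = 8 + w (d(w) = (6 + w) + 2 = 8 + w)
V(r) + h(2)*d(-20) = (14 + 100²) + 1*(8 - 20) = (14 + 10000) + 1*(-12) = 10014 - 12 = 10002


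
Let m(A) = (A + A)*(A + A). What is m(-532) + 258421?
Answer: 1390517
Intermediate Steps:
m(A) = 4*A**2 (m(A) = (2*A)*(2*A) = 4*A**2)
m(-532) + 258421 = 4*(-532)**2 + 258421 = 4*283024 + 258421 = 1132096 + 258421 = 1390517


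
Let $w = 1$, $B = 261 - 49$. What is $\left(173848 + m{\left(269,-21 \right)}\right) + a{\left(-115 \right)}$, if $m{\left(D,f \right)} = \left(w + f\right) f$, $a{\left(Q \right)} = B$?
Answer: $174480$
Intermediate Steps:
$B = 212$
$a{\left(Q \right)} = 212$
$m{\left(D,f \right)} = f \left(1 + f\right)$ ($m{\left(D,f \right)} = \left(1 + f\right) f = f \left(1 + f\right)$)
$\left(173848 + m{\left(269,-21 \right)}\right) + a{\left(-115 \right)} = \left(173848 - 21 \left(1 - 21\right)\right) + 212 = \left(173848 - -420\right) + 212 = \left(173848 + 420\right) + 212 = 174268 + 212 = 174480$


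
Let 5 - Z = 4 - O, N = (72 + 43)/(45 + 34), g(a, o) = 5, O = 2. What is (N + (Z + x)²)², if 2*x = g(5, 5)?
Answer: 100380361/99856 ≈ 1005.3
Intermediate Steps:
N = 115/79 ≈ 1.4557
x = 5/2 (x = (½)*5 = 5/2 ≈ 2.5000)
Z = 3 (Z = 5 - (4 - 1*2) = 5 - (4 - 2) = 5 - 1*2 = 5 - 2 = 3)
(N + (Z + x)²)² = (115/79 + (3 + 5/2)²)² = (115/79 + (11/2)²)² = (115/79 + 121/4)² = (10019/316)² = 100380361/99856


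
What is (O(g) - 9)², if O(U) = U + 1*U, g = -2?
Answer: 169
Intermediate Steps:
O(U) = 2*U (O(U) = U + U = 2*U)
(O(g) - 9)² = (2*(-2) - 9)² = (-4 - 9)² = (-13)² = 169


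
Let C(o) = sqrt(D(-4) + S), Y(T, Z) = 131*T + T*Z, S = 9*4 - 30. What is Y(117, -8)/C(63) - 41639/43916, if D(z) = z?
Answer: -41639/43916 + 14391*sqrt(2)/2 ≈ 10175.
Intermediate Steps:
S = 6 (S = 36 - 30 = 6)
C(o) = sqrt(2) (C(o) = sqrt(-4 + 6) = sqrt(2))
Y(117, -8)/C(63) - 41639/43916 = (117*(131 - 8))/(sqrt(2)) - 41639/43916 = (117*123)*(sqrt(2)/2) - 41639*1/43916 = 14391*(sqrt(2)/2) - 41639/43916 = 14391*sqrt(2)/2 - 41639/43916 = -41639/43916 + 14391*sqrt(2)/2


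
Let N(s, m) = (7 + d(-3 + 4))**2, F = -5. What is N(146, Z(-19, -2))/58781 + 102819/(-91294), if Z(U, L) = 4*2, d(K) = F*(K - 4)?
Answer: -5999617343/5366352614 ≈ -1.1180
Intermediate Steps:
d(K) = 20 - 5*K (d(K) = -5*(K - 4) = -5*(-4 + K) = 20 - 5*K)
Z(U, L) = 8
N(s, m) = 484 (N(s, m) = (7 + (20 - 5*(-3 + 4)))**2 = (7 + (20 - 5*1))**2 = (7 + (20 - 5))**2 = (7 + 15)**2 = 22**2 = 484)
N(146, Z(-19, -2))/58781 + 102819/(-91294) = 484/58781 + 102819/(-91294) = 484*(1/58781) + 102819*(-1/91294) = 484/58781 - 102819/91294 = -5999617343/5366352614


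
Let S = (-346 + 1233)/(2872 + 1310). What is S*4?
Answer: 1774/2091 ≈ 0.84840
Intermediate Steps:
S = 887/4182 ≈ 0.21210
S*4 = (887/4182)*4 = 1774/2091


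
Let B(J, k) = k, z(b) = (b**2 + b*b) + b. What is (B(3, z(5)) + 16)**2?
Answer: 5041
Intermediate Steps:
z(b) = b + 2*b**2 (z(b) = (b**2 + b**2) + b = 2*b**2 + b = b + 2*b**2)
(B(3, z(5)) + 16)**2 = (5*(1 + 2*5) + 16)**2 = (5*(1 + 10) + 16)**2 = (5*11 + 16)**2 = (55 + 16)**2 = 71**2 = 5041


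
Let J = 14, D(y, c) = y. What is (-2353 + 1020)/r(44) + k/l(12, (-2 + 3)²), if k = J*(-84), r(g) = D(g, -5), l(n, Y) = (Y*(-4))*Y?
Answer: 11603/44 ≈ 263.70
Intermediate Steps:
l(n, Y) = -4*Y² (l(n, Y) = (-4*Y)*Y = -4*Y²)
r(g) = g
k = -1176 (k = 14*(-84) = -1176)
(-2353 + 1020)/r(44) + k/l(12, (-2 + 3)²) = (-2353 + 1020)/44 - 1176*(-1/(4*(-2 + 3)⁴)) = -1333*1/44 - 1176/((-4*(1²)²)) = -1333/44 - 1176/((-4*1²)) = -1333/44 - 1176/((-4*1)) = -1333/44 - 1176/(-4) = -1333/44 - 1176*(-¼) = -1333/44 + 294 = 11603/44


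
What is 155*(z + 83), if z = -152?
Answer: -10695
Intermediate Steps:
155*(z + 83) = 155*(-152 + 83) = 155*(-69) = -10695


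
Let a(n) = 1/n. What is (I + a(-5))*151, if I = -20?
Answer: -15251/5 ≈ -3050.2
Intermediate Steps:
a(n) = 1/n
(I + a(-5))*151 = (-20 + 1/(-5))*151 = (-20 - ⅕)*151 = -101/5*151 = -15251/5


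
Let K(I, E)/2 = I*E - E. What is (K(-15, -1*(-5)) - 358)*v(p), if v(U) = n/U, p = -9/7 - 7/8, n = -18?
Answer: -522144/121 ≈ -4315.2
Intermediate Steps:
p = -121/56 (p = -9*⅐ - 7*⅛ = -9/7 - 7/8 = -121/56 ≈ -2.1607)
K(I, E) = -2*E + 2*E*I (K(I, E) = 2*(I*E - E) = 2*(E*I - E) = 2*(-E + E*I) = -2*E + 2*E*I)
v(U) = -18/U
(K(-15, -1*(-5)) - 358)*v(p) = (2*(-1*(-5))*(-1 - 15) - 358)*(-18/(-121/56)) = (2*5*(-16) - 358)*(-18*(-56/121)) = (-160 - 358)*(1008/121) = -518*1008/121 = -522144/121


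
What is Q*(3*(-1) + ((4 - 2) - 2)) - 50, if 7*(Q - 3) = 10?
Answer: -443/7 ≈ -63.286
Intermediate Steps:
Q = 31/7 (Q = 3 + (⅐)*10 = 3 + 10/7 = 31/7 ≈ 4.4286)
Q*(3*(-1) + ((4 - 2) - 2)) - 50 = 31*(3*(-1) + ((4 - 2) - 2))/7 - 50 = 31*(-3 + (2 - 2))/7 - 50 = 31*(-3 + 0)/7 - 50 = (31/7)*(-3) - 50 = -93/7 - 50 = -443/7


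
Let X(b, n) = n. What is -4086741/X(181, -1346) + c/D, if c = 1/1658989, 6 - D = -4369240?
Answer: 7405717260295758800/2439130699096931 ≈ 3036.2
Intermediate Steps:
D = 4369246 (D = 6 - 1*(-4369240) = 6 + 4369240 = 4369246)
c = 1/1658989 ≈ 6.0278e-7
-4086741/X(181, -1346) + c/D = -4086741/(-1346) + (1/1658989)/4369246 = -4086741*(-1/1346) + (1/1658989)*(1/4369246) = 4086741/1346 + 1/7248531052294 = 7405717260295758800/2439130699096931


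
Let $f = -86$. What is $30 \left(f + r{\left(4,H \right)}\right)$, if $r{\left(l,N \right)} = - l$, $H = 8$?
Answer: $-2700$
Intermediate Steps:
$30 \left(f + r{\left(4,H \right)}\right) = 30 \left(-86 - 4\right) = 30 \left(-90\right) = -2700$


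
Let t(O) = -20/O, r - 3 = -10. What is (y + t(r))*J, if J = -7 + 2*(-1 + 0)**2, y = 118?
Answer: -4230/7 ≈ -604.29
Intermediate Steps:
r = -7 (r = 3 - 10 = -7)
J = -5 (J = -7 + 2*(-1)**2 = -7 + 2*1 = -7 + 2 = -5)
(y + t(r))*J = (118 - 20/(-7))*(-5) = (118 - 20*(-1/7))*(-5) = (118 + 20/7)*(-5) = (846/7)*(-5) = -4230/7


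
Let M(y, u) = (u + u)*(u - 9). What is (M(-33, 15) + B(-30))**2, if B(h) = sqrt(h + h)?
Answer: 32340 + 720*I*sqrt(15) ≈ 32340.0 + 2788.5*I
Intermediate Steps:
B(h) = sqrt(2)*sqrt(h) (B(h) = sqrt(2*h) = sqrt(2)*sqrt(h))
M(y, u) = 2*u*(-9 + u) (M(y, u) = (2*u)*(-9 + u) = 2*u*(-9 + u))
(M(-33, 15) + B(-30))**2 = (2*15*(-9 + 15) + sqrt(2)*sqrt(-30))**2 = (2*15*6 + sqrt(2)*(I*sqrt(30)))**2 = (180 + 2*I*sqrt(15))**2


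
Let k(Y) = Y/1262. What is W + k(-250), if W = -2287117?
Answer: -1443170952/631 ≈ -2.2871e+6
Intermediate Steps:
k(Y) = Y/1262 (k(Y) = Y*(1/1262) = Y/1262)
W + k(-250) = -2287117 + (1/1262)*(-250) = -2287117 - 125/631 = -1443170952/631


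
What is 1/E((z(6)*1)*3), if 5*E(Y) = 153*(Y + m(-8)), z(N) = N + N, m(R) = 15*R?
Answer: -5/12852 ≈ -0.00038904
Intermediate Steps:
z(N) = 2*N
E(Y) = -3672 + 153*Y/5 (E(Y) = (153*(Y + 15*(-8)))/5 = (153*(Y - 120))/5 = (153*(-120 + Y))/5 = (-18360 + 153*Y)/5 = -3672 + 153*Y/5)
1/E((z(6)*1)*3) = 1/(-3672 + 153*(((2*6)*1)*3)/5) = 1/(-3672 + 153*((12*1)*3)/5) = 1/(-3672 + 153*(12*3)/5) = 1/(-3672 + (153/5)*36) = 1/(-3672 + 5508/5) = 1/(-12852/5) = -5/12852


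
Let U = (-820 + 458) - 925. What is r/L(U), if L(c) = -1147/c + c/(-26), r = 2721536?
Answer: 7005233664/129707 ≈ 54008.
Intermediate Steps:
U = -1287 (U = -362 - 925 = -1287)
L(c) = -1147/c - c/26 (L(c) = -1147/c + c*(-1/26) = -1147/c - c/26)
r/L(U) = 2721536/(-1147/(-1287) - 1/26*(-1287)) = 2721536/(-1147*(-1/1287) + 99/2) = 2721536/(1147/1287 + 99/2) = 2721536/(129707/2574) = 2721536*(2574/129707) = 7005233664/129707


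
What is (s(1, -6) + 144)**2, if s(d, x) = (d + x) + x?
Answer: 17689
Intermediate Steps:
s(d, x) = d + 2*x
(s(1, -6) + 144)**2 = ((1 + 2*(-6)) + 144)**2 = ((1 - 12) + 144)**2 = (-11 + 144)**2 = 133**2 = 17689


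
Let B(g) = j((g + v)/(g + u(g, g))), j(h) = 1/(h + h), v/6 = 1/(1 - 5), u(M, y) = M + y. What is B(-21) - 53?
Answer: -258/5 ≈ -51.600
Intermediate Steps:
v = -3/2 (v = 6/(1 - 5) = 6/(-4) = 6*(-1/4) = -3/2 ≈ -1.5000)
j(h) = 1/(2*h)
B(g) = 3*g/(2*(-3/2 + g)) (B(g) = 1/(2*(((g - 3/2)/(g + (g + g))))) = 1/(2*(((-3/2 + g)/(g + 2*g)))) = 1/(2*(((-3/2 + g)/((3*g))))) = 1/(2*(((-3/2 + g)*(1/(3*g))))) = 1/(2*(((-3/2 + g)/(3*g)))) = (3*g/(-3/2 + g))/2 = 3*g/(2*(-3/2 + g)))
B(-21) - 53 = 3*(-21)/(-3 + 2*(-21)) - 53 = 3*(-21)/(-3 - 42) - 53 = 3*(-21)/(-45) - 53 = 3*(-21)*(-1/45) - 53 = 7/5 - 53 = -258/5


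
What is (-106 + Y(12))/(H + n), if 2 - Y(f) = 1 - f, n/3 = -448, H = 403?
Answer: 93/941 ≈ 0.098831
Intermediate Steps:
n = -1344 (n = 3*(-448) = -1344)
Y(f) = 1 + f (Y(f) = 2 - (1 - f) = 2 + (-1 + f) = 1 + f)
(-106 + Y(12))/(H + n) = (-106 + (1 + 12))/(403 - 1344) = (-106 + 13)/(-941) = -1/941*(-93) = 93/941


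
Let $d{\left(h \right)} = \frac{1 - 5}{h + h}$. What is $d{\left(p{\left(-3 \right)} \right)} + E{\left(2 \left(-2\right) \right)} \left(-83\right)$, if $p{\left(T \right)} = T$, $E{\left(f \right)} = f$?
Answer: $\frac{998}{3} \approx 332.67$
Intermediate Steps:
$d{\left(h \right)} = - \frac{2}{h}$ ($d{\left(h \right)} = - \frac{4}{2 h} = - 4 \frac{1}{2 h} = - \frac{2}{h}$)
$d{\left(p{\left(-3 \right)} \right)} + E{\left(2 \left(-2\right) \right)} \left(-83\right) = - \frac{2}{-3} + 2 \left(-2\right) \left(-83\right) = \left(-2\right) \left(- \frac{1}{3}\right) - -332 = \frac{2}{3} + 332 = \frac{998}{3}$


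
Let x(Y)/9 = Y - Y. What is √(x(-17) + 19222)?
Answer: √19222 ≈ 138.64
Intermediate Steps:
x(Y) = 0 (x(Y) = 9*(Y - Y) = 9*0 = 0)
√(x(-17) + 19222) = √(0 + 19222) = √19222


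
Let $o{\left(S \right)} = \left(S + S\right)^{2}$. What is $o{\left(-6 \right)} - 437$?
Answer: $-293$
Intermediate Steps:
$o{\left(S \right)} = 4 S^{2}$ ($o{\left(S \right)} = \left(2 S\right)^{2} = 4 S^{2}$)
$o{\left(-6 \right)} - 437 = 4 \left(-6\right)^{2} - 437 = 4 \cdot 36 - 437 = 144 - 437 = -293$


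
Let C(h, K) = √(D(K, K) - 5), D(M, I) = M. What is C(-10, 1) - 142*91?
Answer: -12922 + 2*I ≈ -12922.0 + 2.0*I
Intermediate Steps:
C(h, K) = √(-5 + K) (C(h, K) = √(K - 5) = √(-5 + K))
C(-10, 1) - 142*91 = √(-5 + 1) - 142*91 = √(-4) - 12922 = 2*I - 12922 = -12922 + 2*I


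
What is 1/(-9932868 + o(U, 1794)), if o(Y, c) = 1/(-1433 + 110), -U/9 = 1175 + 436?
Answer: -1323/13141184365 ≈ -1.0068e-7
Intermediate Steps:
U = -14499 (U = -9*(1175 + 436) = -9*1611 = -14499)
o(Y, c) = -1/1323 (o(Y, c) = 1/(-1323) = -1/1323)
1/(-9932868 + o(U, 1794)) = 1/(-9932868 - 1/1323) = 1/(-13141184365/1323) = -1323/13141184365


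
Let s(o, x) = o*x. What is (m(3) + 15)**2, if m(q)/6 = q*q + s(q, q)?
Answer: 15129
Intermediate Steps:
m(q) = 12*q**2 (m(q) = 6*(q*q + q*q) = 6*(q**2 + q**2) = 6*(2*q**2) = 12*q**2)
(m(3) + 15)**2 = (12*3**2 + 15)**2 = (12*9 + 15)**2 = (108 + 15)**2 = 123**2 = 15129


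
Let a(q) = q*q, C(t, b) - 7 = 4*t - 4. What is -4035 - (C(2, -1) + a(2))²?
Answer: -4260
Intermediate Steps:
C(t, b) = 3 + 4*t (C(t, b) = 7 + (4*t - 4) = 7 + (-4 + 4*t) = 3 + 4*t)
a(q) = q²
-4035 - (C(2, -1) + a(2))² = -4035 - ((3 + 4*2) + 2²)² = -4035 - ((3 + 8) + 4)² = -4035 - (11 + 4)² = -4035 - 1*15² = -4035 - 1*225 = -4035 - 225 = -4260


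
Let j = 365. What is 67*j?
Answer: 24455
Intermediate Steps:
67*j = 67*365 = 24455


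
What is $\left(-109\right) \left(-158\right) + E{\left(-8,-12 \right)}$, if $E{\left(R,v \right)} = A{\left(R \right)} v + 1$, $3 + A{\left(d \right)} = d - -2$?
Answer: $17331$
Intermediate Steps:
$A{\left(d \right)} = -1 + d$ ($A{\left(d \right)} = -3 + \left(d - -2\right) = -3 + \left(d + 2\right) = -3 + \left(2 + d\right) = -1 + d$)
$E{\left(R,v \right)} = 1 + v \left(-1 + R\right)$ ($E{\left(R,v \right)} = \left(-1 + R\right) v + 1 = v \left(-1 + R\right) + 1 = 1 + v \left(-1 + R\right)$)
$\left(-109\right) \left(-158\right) + E{\left(-8,-12 \right)} = \left(-109\right) \left(-158\right) - \left(-1 + 12 \left(-1 - 8\right)\right) = 17222 + \left(1 - -108\right) = 17222 + \left(1 + 108\right) = 17222 + 109 = 17331$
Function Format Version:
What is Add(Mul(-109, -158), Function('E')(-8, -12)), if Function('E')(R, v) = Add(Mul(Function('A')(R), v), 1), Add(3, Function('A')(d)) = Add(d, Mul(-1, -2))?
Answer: 17331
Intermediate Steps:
Function('A')(d) = Add(-1, d) (Function('A')(d) = Add(-3, Add(d, Mul(-1, -2))) = Add(-3, Add(d, 2)) = Add(-3, Add(2, d)) = Add(-1, d))
Function('E')(R, v) = Add(1, Mul(v, Add(-1, R))) (Function('E')(R, v) = Add(Mul(Add(-1, R), v), 1) = Add(Mul(v, Add(-1, R)), 1) = Add(1, Mul(v, Add(-1, R))))
Add(Mul(-109, -158), Function('E')(-8, -12)) = Add(Mul(-109, -158), Add(1, Mul(-12, Add(-1, -8)))) = Add(17222, Add(1, Mul(-12, -9))) = Add(17222, Add(1, 108)) = Add(17222, 109) = 17331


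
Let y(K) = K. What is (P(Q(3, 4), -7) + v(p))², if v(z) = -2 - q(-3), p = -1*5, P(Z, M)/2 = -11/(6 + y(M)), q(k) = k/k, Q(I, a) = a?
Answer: 361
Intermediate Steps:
q(k) = 1
P(Z, M) = -22/(6 + M) (P(Z, M) = 2*(-11/(6 + M)) = -22/(6 + M))
p = -5
v(z) = -3 (v(z) = -2 - 1*1 = -2 - 1 = -3)
(P(Q(3, 4), -7) + v(p))² = (-22/(6 - 7) - 3)² = (-22/(-1) - 3)² = (-22*(-1) - 3)² = (22 - 3)² = 19² = 361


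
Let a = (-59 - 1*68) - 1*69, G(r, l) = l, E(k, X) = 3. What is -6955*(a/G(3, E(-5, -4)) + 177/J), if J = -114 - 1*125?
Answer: 329493125/717 ≈ 4.5954e+5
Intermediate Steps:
J = -239 (J = -114 - 125 = -239)
a = -196 (a = (-59 - 68) - 69 = -127 - 69 = -196)
-6955*(a/G(3, E(-5, -4)) + 177/J) = -6955*(-196/3 + 177/(-239)) = -6955*(-196*⅓ + 177*(-1/239)) = -6955*(-196/3 - 177/239) = -6955*(-47375/717) = 329493125/717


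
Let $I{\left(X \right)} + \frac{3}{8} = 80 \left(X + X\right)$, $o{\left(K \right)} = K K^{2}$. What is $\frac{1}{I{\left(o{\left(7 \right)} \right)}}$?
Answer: $\frac{8}{439037} \approx 1.8222 \cdot 10^{-5}$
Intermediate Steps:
$o{\left(K \right)} = K^{3}$
$I{\left(X \right)} = - \frac{3}{8} + 160 X$ ($I{\left(X \right)} = - \frac{3}{8} + 80 \left(X + X\right) = - \frac{3}{8} + 80 \cdot 2 X = - \frac{3}{8} + 160 X$)
$\frac{1}{I{\left(o{\left(7 \right)} \right)}} = \frac{1}{- \frac{3}{8} + 160 \cdot 7^{3}} = \frac{1}{- \frac{3}{8} + 160 \cdot 343} = \frac{1}{- \frac{3}{8} + 54880} = \frac{1}{\frac{439037}{8}} = \frac{8}{439037}$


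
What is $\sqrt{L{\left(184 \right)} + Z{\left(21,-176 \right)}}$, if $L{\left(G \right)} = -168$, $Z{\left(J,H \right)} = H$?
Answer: $2 i \sqrt{86} \approx 18.547 i$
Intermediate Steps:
$\sqrt{L{\left(184 \right)} + Z{\left(21,-176 \right)}} = \sqrt{-168 - 176} = \sqrt{-344} = 2 i \sqrt{86}$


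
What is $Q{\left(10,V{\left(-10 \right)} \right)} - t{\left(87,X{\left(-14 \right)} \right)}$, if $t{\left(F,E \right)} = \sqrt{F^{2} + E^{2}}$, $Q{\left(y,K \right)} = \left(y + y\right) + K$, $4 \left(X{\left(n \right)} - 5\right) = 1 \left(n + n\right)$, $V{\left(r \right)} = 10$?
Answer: $30 - \sqrt{7573} \approx -57.023$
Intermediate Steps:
$X{\left(n \right)} = 5 + \frac{n}{2}$ ($X{\left(n \right)} = 5 + \frac{1 \left(n + n\right)}{4} = 5 + \frac{1 \cdot 2 n}{4} = 5 + \frac{2 n}{4} = 5 + \frac{n}{2}$)
$Q{\left(y,K \right)} = K + 2 y$ ($Q{\left(y,K \right)} = 2 y + K = K + 2 y$)
$t{\left(F,E \right)} = \sqrt{E^{2} + F^{2}}$
$Q{\left(10,V{\left(-10 \right)} \right)} - t{\left(87,X{\left(-14 \right)} \right)} = \left(10 + 2 \cdot 10\right) - \sqrt{\left(5 + \frac{1}{2} \left(-14\right)\right)^{2} + 87^{2}} = \left(10 + 20\right) - \sqrt{\left(5 - 7\right)^{2} + 7569} = 30 - \sqrt{\left(-2\right)^{2} + 7569} = 30 - \sqrt{4 + 7569} = 30 - \sqrt{7573}$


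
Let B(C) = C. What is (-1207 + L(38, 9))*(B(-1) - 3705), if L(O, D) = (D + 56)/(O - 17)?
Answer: 93695092/21 ≈ 4.4617e+6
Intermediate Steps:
L(O, D) = (56 + D)/(-17 + O)
(-1207 + L(38, 9))*(B(-1) - 3705) = (-1207 + (56 + 9)/(-17 + 38))*(-1 - 3705) = (-1207 + 65/21)*(-3706) = -25282/21*(-3706) = 93695092/21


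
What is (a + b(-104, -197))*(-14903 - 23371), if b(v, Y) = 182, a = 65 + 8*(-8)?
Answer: -7004142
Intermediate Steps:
a = 1 (a = 65 - 64 = 1)
(a + b(-104, -197))*(-14903 - 23371) = (1 + 182)*(-14903 - 23371) = 183*(-38274) = -7004142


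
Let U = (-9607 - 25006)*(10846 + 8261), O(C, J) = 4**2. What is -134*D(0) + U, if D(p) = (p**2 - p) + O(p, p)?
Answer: -661352735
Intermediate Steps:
O(C, J) = 16
D(p) = 16 + p**2 - p (D(p) = (p**2 - p) + 16 = 16 + p**2 - p)
U = -661350591 (U = -34613*19107 = -661350591)
-134*D(0) + U = -134*(16 + 0**2 - 1*0) - 661350591 = -134*(16 + 0 + 0) - 661350591 = -134*16 - 661350591 = -2144 - 661350591 = -661352735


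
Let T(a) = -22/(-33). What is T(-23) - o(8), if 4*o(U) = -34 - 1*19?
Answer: 167/12 ≈ 13.917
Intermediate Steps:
T(a) = 2/3 (T(a) = -22*(-1/33) = 2/3)
o(U) = -53/4 (o(U) = (-34 - 1*19)/4 = (-34 - 19)/4 = (1/4)*(-53) = -53/4)
T(-23) - o(8) = 2/3 - 1*(-53/4) = 2/3 + 53/4 = 167/12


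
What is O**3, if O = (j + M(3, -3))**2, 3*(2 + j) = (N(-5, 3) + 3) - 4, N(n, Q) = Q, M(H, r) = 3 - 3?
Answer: 4096/729 ≈ 5.6187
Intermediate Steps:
M(H, r) = 0
j = -4/3 (j = -2 + ((3 + 3) - 4)/3 = -2 + (6 - 4)/3 = -2 + (1/3)*2 = -2 + 2/3 = -4/3 ≈ -1.3333)
O = 16/9 (O = (-4/3 + 0)**2 = (-4/3)**2 = 16/9 ≈ 1.7778)
O**3 = (16/9)**3 = 4096/729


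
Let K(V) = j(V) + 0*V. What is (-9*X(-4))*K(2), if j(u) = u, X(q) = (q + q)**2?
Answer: -1152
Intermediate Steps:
X(q) = 4*q**2 (X(q) = (2*q)**2 = 4*q**2)
K(V) = V (K(V) = V + 0*V = V + 0 = V)
(-9*X(-4))*K(2) = -36*(-4)**2*2 = -36*16*2 = -9*64*2 = -576*2 = -1152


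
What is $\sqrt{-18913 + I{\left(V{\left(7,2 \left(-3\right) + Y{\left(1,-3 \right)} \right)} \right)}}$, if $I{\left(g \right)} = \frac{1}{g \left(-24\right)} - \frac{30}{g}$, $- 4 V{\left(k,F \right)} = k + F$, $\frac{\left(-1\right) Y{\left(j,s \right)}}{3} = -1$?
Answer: $\frac{i \sqrt{2719146}}{12} \approx 137.42 i$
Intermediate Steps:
$Y{\left(j,s \right)} = 3$ ($Y{\left(j,s \right)} = \left(-3\right) \left(-1\right) = 3$)
$V{\left(k,F \right)} = - \frac{F}{4} - \frac{k}{4}$ ($V{\left(k,F \right)} = - \frac{k + F}{4} = - \frac{F + k}{4} = - \frac{F}{4} - \frac{k}{4}$)
$I{\left(g \right)} = - \frac{721}{24 g}$ ($I{\left(g \right)} = \frac{1}{g} \left(- \frac{1}{24}\right) - \frac{30}{g} = - \frac{1}{24 g} - \frac{30}{g} = - \frac{721}{24 g}$)
$\sqrt{-18913 + I{\left(V{\left(7,2 \left(-3\right) + Y{\left(1,-3 \right)} \right)} \right)}} = \sqrt{-18913 - \frac{721}{24 \left(- \frac{2 \left(-3\right) + 3}{4} - \frac{7}{4}\right)}} = \sqrt{-18913 - \frac{721}{24 \left(- \frac{-6 + 3}{4} - \frac{7}{4}\right)}} = \sqrt{-18913 - \frac{721}{24 \left(\left(- \frac{1}{4}\right) \left(-3\right) - \frac{7}{4}\right)}} = \sqrt{-18913 - \frac{721}{24 \left(\frac{3}{4} - \frac{7}{4}\right)}} = \sqrt{-18913 - \frac{721}{24 \left(-1\right)}} = \sqrt{-18913 - - \frac{721}{24}} = \sqrt{-18913 + \frac{721}{24}} = \sqrt{- \frac{453191}{24}} = \frac{i \sqrt{2719146}}{12}$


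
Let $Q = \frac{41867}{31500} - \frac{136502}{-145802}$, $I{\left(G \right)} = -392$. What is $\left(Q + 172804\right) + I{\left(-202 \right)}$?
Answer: $\frac{56561275604381}{328054500} \approx 1.7241 \cdot 10^{5}$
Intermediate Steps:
$Q = \frac{743150381}{328054500}$ ($Q = 41867 \cdot \frac{1}{31500} - - \frac{68251}{72901} = \frac{5981}{4500} + \frac{68251}{72901} = \frac{743150381}{328054500} \approx 2.2653$)
$\left(Q + 172804\right) + I{\left(-202 \right)} = \left(\frac{743150381}{328054500} + 172804\right) - 392 = \frac{56689872968381}{328054500} - 392 = \frac{56561275604381}{328054500}$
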